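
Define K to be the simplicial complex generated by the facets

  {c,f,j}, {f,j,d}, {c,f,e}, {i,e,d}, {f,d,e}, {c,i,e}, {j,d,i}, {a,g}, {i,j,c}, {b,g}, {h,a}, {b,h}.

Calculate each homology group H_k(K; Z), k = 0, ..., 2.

H_0 ≅ Z^2,  H_1 ≅ Z,  H_2 ≅ Z.

Fix the vertex order a < b < c < d < e < f < g < h < i < j and write every simplex with vertices in increasing order. Then dim K = 2 and the simplices of K are:

  0-simplices (10): a, b, c, d, e, f, g, h, i, j
  1-simplices (16): ag, ah, bg, bh, ce, cf, ci, cj, de, df, di, dj, ef, ei, fj, ij
  2-simplices (8): cef, cei, cfj, cij, def, dei, dfj, dij

Hence C_0 ≅ Z^10, C_1 ≅ Z^16, C_2 ≅ Z^8.

The boundary map ∂_1: C_1 → C_0 maps an edge to its endpoints' difference, ∂[p,q] = q − p. For instance
  ∂bg = g − b.
As a 10×16 matrix over Z this has rank 8, with invariant factors (1,1,1,1,1,1,1,1).

∂_2: C_2 → C_1 acts by ∂[p,q,r] = [q,r] − [p,r] + [p,q]. For instance
  ∂cfj = fj − cj + cf,
  ∂dfj = fj − dj + df.
As a 16×8 matrix over Z this has rank 7, with invariant factors (1,1,1,1,1,1,1).

From H_k ≅ ker(∂_k) / im(∂_{k+1}) we obtain:

  H_0: rank C_0 − rank ∂_1 = 10 − 8 = 2, and the invariant factors of ∂_1 are all 1, so H_0 = Z^2.
  H_1: rank ker ∂_1 − rank ∂_2 = (16 − 8) − 7 = 1, and the invariant factors of ∂_2 are all 1, so H_1 = Z.
  H_2: rank ker ∂_2 − rank ∂_3 = (8 − 7) − 0 = 1, and there is no ∂_3, so H_2 = Z.

(K is a triangulation of the disjoint union of the circle S^1 and the 2-sphere S^2.)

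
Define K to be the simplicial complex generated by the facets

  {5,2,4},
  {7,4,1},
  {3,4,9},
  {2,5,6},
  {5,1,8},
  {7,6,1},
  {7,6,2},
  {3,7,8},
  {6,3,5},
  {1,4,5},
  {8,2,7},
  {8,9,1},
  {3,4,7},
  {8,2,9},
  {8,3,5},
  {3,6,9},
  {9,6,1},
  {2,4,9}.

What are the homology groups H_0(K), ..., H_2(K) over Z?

H_0 ≅ Z,  H_1 ≅ Z^2,  H_2 ≅ Z.

Fix the vertex order 1 < 2 < 3 < 4 < 5 < 6 < 7 < 8 < 9 and write every simplex with vertices in increasing order. Then dim K = 2 and the simplices of K are:

  0-simplices (9): [1], [2], [3], [4], [5], [6], [7], [8], [9]
  1-simplices (27): (27 of them)
  2-simplices (18): [1,4,5], [1,4,7], [1,5,8], [1,6,7], [1,6,9], [1,8,9], [2,4,5], [2,4,9], [2,5,6], [2,6,7], [2,7,8], [2,8,9], [3,4,7], [3,4,9], [3,5,6], [3,5,8], [3,6,9], [3,7,8]

giving chain groups C_0 ≅ Z^9, C_1 ≅ Z^27, C_2 ≅ Z^18.

Boundary ∂_1: C_1 → C_0 is given by ∂[p,q] = [q] − [p]. For instance
  ∂[2,5] = [5] − [2].
As a 9×27 matrix over Z this has rank 8, with invariant factors (1,1,1,1,1,1,1,1).

Boundary ∂_2: C_2 → C_1 maps a triangle to the signed sum of its edges. For instance
  ∂[1,4,7] = [4,7] − [1,7] + [1,4],
  ∂[3,6,9] = [6,9] − [3,9] + [3,6].
The 27×18 boundary matrix has rank 17 and Smith normal form diag(1,1,1,1,1,1,1,1,1,1,1,1,1,1,1,1,1).

Now H_k = ker ∂_k / im ∂_{k+1}, so:

  H_0: rank C_0 − rank ∂_1 = 9 − 8 = 1, and the invariant factors of ∂_1 are all 1, so H_0 = Z.
  H_1: rank ker ∂_1 − rank ∂_2 = (27 − 8) − 17 = 2, and the invariant factors of ∂_2 are all 1, so H_1 = Z^2.
  H_2: rank ker ∂_2 − rank ∂_3 = (18 − 17) − 0 = 1, and there is no ∂_3, so H_2 = Z.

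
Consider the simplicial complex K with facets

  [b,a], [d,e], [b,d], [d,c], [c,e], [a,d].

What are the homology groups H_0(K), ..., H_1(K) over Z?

H_0 ≅ Z,  H_1 ≅ Z^2.

We work with the vertex ordering a < b < c < d < e. The simplices of K, each written with vertices in increasing order, are:

  0-simplices (5): a, b, c, d, e
  1-simplices (6): ab, ad, bd, cd, ce, de

Hence C_0 ≅ Z^5, C_1 ≅ Z^6.

∂_1: C_1 → C_0 is given by ∂[p,q] = [q] − [p].
The 5×6 boundary matrix has rank 4 and Smith normal form diag(1,1,1,1).

Reading off H_k = ker ∂_k / im ∂_{k+1}:

  H_0: rank C_0 − rank ∂_1 = 5 − 4 = 1, and the invariant factors of ∂_1 are all 1, so H_0 ≅ Z.
  H_1: rank ker ∂_1 − rank ∂_2 = (6 − 4) − 0 = 2, and there is no ∂_2, so H_1 ≅ Z^2.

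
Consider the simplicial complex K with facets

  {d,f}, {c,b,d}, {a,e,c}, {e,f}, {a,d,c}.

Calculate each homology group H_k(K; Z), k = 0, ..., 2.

Take the total order a < b < c < d < e < f on the vertex set. Then K (dimension 2) consists of the simplices:

  0-simplices (6): a, b, c, d, e, f
  1-simplices (9): ac, ad, ae, bc, bd, cd, ce, df, ef
  2-simplices (3): acd, ace, bcd

Hence C_0 ≅ Z^6, C_1 ≅ Z^9, C_2 ≅ Z^3.

The boundary map ∂_1: C_1 → C_0 sends each edge [p,q] (with p < q) to q − p. For instance
  ∂ad = d − a.
This gives a 6×9 integer matrix of rank 5; reducing to Smith normal form yields diagonal entries (1,1,1,1,1).

∂_2: C_2 → C_1 acts by ∂[p,q,r] = [q,r] − [p,r] + [p,q]. For instance
  ∂bcd = cd − bd + bc,
  ∂acd = cd − ad + ac.
As a 9×3 matrix over Z this has rank 3, with invariant factors (1,1,1).

Reading off H_k = ker ∂_k / im ∂_{k+1}:

  H_0: rank C_0 − rank ∂_1 = 6 − 5 = 1, and the invariant factors of ∂_1 are all 1, so H_0 = Z.
  H_1: rank ker ∂_1 − rank ∂_2 = (9 − 5) − 3 = 1, and the invariant factors of ∂_2 are all 1, so H_1 = Z.
  H_2: rank ker ∂_2 − rank ∂_3 = (3 − 3) − 0 = 0, and there is no ∂_3, so H_2 = 0.

H_0 = Z,  H_1 = Z,  H_2 = 0.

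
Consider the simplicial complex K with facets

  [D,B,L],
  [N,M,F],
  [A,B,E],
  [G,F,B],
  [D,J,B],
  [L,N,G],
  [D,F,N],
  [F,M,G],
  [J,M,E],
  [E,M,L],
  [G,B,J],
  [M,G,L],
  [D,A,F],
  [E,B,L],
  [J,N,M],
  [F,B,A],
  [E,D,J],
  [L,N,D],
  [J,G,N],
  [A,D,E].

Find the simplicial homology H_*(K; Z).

Order the vertices as A < B < D < E < F < G < J < L < M < N. Listing each simplex with vertices in this order, K has dimension 2 with simplices:

  0-simplices (10): A, B, D, E, F, G, J, L, M, N
  1-simplices (30): AB, AD, AE, AF, BD, BE, BF, BG, BJ, BL, DE, DF, DJ, DL, DN, EJ, EL, EM, FG, FM, FN, GJ, GL, GM, GN, JM, JN, LM, LN, MN
  2-simplices (20): ABE, ABF, ADE, ADF, BDJ, BDL, BEL, BFG, BGJ, DEJ, DFN, DLN, EJM, ELM, FGM, FMN, GJN, GLM, GLN, JMN

giving chain groups C_0 ≅ Z^10, C_1 ≅ Z^30, C_2 ≅ Z^20.

∂_1: C_1 → C_0 is given by ∂[p,q] = [q] − [p]. For instance
  ∂DF = F − D.
As a 10×30 matrix over Z this has rank 9, with invariant factors (1,1,1,1,1,1,1,1,1).

The boundary map ∂_2: C_2 → C_1 sends each 2-simplex [p,q,r] to [q,r] − [p,r] + [p,q]. For instance
  ∂ABE = BE − AE + AB,
  ∂DLN = LN − DN + DL.
This gives a 30×20 integer matrix of rank 20; reducing to Smith normal form yields diagonal entries (1,1,1,1,1,1,1,1,1,1,1,1,1,1,1,1,1,1,1,2).

Now H_k = ker ∂_k / im ∂_{k+1}, so:

  H_0: rank C_0 − rank ∂_1 = 10 − 9 = 1, and the invariant factors of ∂_1 are all 1, so H_0 = Z.
  H_1: rank ker ∂_1 − rank ∂_2 = (30 − 9) − 20 = 1, and ∂_2 has invariant factor 2 > 1, so H_1 = Z ⊕ Z/2Z.
  H_2: rank ker ∂_2 − rank ∂_3 = (20 − 20) − 0 = 0, and there is no ∂_3, so H_2 = 0.

As a check, the Euler characteristic is 10 − 30 + 20 = 0, which agrees with 1 − 1 + 0 = 0.

H_0 ≅ Z,  H_1 ≅ Z ⊕ Z/2Z,  H_2 = 0.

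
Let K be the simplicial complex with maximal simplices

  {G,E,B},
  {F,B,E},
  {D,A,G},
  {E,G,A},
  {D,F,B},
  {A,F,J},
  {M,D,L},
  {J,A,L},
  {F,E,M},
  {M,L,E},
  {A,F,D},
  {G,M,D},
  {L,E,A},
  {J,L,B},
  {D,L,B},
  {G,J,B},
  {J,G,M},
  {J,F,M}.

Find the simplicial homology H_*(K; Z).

H_0 ≅ Z,  H_1 ≅ Z^2,  H_2 ≅ Z.

K has 9 vertices, 27 edges, 18 triangles.
rank ∂_0 = 0, rank ∂_1 = 8 ⇒ b_0 = 9 − 0 − 8 = 1; all invariant factors of ∂_1 are 1 so no torsion. So H_0 = Z.
rank ∂_1 = 8, rank ∂_2 = 17 ⇒ b_1 = 27 − 8 − 17 = 2; all invariant factors of ∂_2 are 1 so no torsion. So H_1 = Z^2.
rank ∂_2 = 17, rank ∂_3 = 0 ⇒ b_2 = 18 − 17 − 0 = 1. So H_2 = Z.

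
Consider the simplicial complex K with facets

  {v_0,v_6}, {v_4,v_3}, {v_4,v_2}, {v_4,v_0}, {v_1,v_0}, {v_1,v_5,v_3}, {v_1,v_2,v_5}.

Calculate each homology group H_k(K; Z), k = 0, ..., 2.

We work with the vertex ordering v_0 < v_1 < v_2 < v_3 < v_4 < v_5 < v_6. The simplices of K, each written with vertices in increasing order, are:

  0-simplices (7): [v_0], [v_1], [v_2], [v_3], [v_4], [v_5], [v_6]
  1-simplices (10): [v_0,v_1], [v_0,v_4], [v_0,v_6], [v_1,v_2], [v_1,v_3], [v_1,v_5], [v_2,v_4], [v_2,v_5], [v_3,v_4], [v_3,v_5]
  2-simplices (2): [v_1,v_2,v_5], [v_1,v_3,v_5]

Hence C_0 ≅ Z^7, C_1 ≅ Z^10, C_2 ≅ Z^2.

∂_1: C_1 → C_0 sends each edge [p,q] (with p < q) to q − p.
This gives a 7×10 integer matrix of rank 6; reducing to Smith normal form yields diagonal entries (1,1,1,1,1,1).

∂_2: C_2 → C_1 acts by ∂[p,q,r] = [q,r] − [p,r] + [p,q]. For instance
  ∂[v_1,v_3,v_5] = [v_3,v_5] − [v_1,v_5] + [v_1,v_3],
  ∂[v_1,v_2,v_5] = [v_2,v_5] − [v_1,v_5] + [v_1,v_2].
This gives a 10×2 integer matrix of rank 2; reducing to Smith normal form yields diagonal entries (1,1).

Reading off H_k = ker ∂_k / im ∂_{k+1}:

  H_0: rank C_0 − rank ∂_1 = 7 − 6 = 1, and the invariant factors of ∂_1 are all 1, so H_0 = Z.
  H_1: rank ker ∂_1 − rank ∂_2 = (10 − 6) − 2 = 2, and the invariant factors of ∂_2 are all 1, so H_1 = Z^2.
  H_2: rank ker ∂_2 − rank ∂_3 = (2 − 2) − 0 = 0, and there is no ∂_3, so H_2 = 0.

As a check, the Euler characteristic is 7 − 10 + 2 = -1, which agrees with 1 − 2 + 0 = -1.

H_0 = Z,  H_1 = Z^2,  H_2 = 0.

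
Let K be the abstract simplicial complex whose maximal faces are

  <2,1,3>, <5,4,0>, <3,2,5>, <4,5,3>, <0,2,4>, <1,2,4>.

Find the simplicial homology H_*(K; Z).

Fix the vertex order 0 < 1 < 2 < 3 < 4 < 5 and write every simplex with vertices in increasing order. Then dim K = 2 and the simplices of K are:

  0-simplices (6): [0], [1], [2], [3], [4], [5]
  1-simplices (12): [0,2], [0,4], [0,5], [1,2], [1,3], [1,4], [2,3], [2,4], [2,5], [3,4], [3,5], [4,5]
  2-simplices (6): [0,2,4], [0,4,5], [1,2,3], [1,2,4], [2,3,5], [3,4,5]

so the chain groups are C_0 ≅ Z^6, C_1 ≅ Z^12, C_2 ≅ Z^6.

∂_1: C_1 → C_0 sends each edge [p,q] (with p < q) to q − p.
As a 6×12 matrix over Z this has rank 5, with invariant factors (1,1,1,1,1).

The boundary map ∂_2: C_2 → C_1 maps a triangle to the signed sum of its edges. For instance
  ∂[2,3,5] = [3,5] − [2,5] + [2,3],
  ∂[1,2,3] = [2,3] − [1,3] + [1,2].
This gives a 12×6 integer matrix of rank 6; reducing to Smith normal form yields diagonal entries (1,1,1,1,1,1).

Reading off H_k = ker ∂_k / im ∂_{k+1}:

  H_0: rank C_0 − rank ∂_1 = 6 − 5 = 1, and the invariant factors of ∂_1 are all 1, so H_0 ≅ Z.
  H_1: rank ker ∂_1 − rank ∂_2 = (12 − 5) − 6 = 1, and the invariant factors of ∂_2 are all 1, so H_1 ≅ Z.
  H_2: rank ker ∂_2 − rank ∂_3 = (6 − 6) − 0 = 0, and there is no ∂_3, so H_2 ≅ 0.

As a check, the Euler characteristic is 6 − 12 + 6 = 0, which agrees with 1 − 1 + 0 = 0.

H_0 = Z,  H_1 = Z,  H_2 = 0.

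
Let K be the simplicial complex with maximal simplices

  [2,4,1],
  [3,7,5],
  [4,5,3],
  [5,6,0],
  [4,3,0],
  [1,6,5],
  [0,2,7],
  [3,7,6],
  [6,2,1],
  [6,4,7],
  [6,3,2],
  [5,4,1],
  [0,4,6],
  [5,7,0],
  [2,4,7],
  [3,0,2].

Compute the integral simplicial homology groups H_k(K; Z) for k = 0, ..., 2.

Take the total order 0 < 1 < 2 < 3 < 4 < 5 < 6 < 7 on the vertex set. Then K (dimension 2) consists of the simplices:

  0-simplices (8): [0], [1], [2], [3], [4], [5], [6], [7]
  1-simplices (24): (24 of them)
  2-simplices (16): [0,2,3], [0,2,7], [0,3,4], [0,4,6], [0,5,6], [0,5,7], [1,2,4], [1,2,6], [1,4,5], [1,5,6], [2,3,6], [2,4,7], [3,4,5], [3,5,7], [3,6,7], [4,6,7]

so the chain groups are C_0 ≅ Z^8, C_1 ≅ Z^24, C_2 ≅ Z^16.

The boundary map ∂_1: C_1 → C_0 is given by ∂[p,q] = [q] − [p]. For instance
  ∂[0,5] = [5] − [0].
This gives a 8×24 integer matrix of rank 7; reducing to Smith normal form yields diagonal entries (1,1,1,1,1,1,1).

∂_2: C_2 → C_1 sends each 2-simplex [p,q,r] to [q,r] − [p,r] + [p,q]. For instance
  ∂[2,4,7] = [4,7] − [2,7] + [2,4],
  ∂[3,4,5] = [4,5] − [3,5] + [3,4].
This gives a 24×16 integer matrix of rank 15; reducing to Smith normal form yields diagonal entries (1,1,1,1,1,1,1,1,1,1,1,1,1,1,1).

Now H_k = ker ∂_k / im ∂_{k+1}, so:

  H_0: rank C_0 − rank ∂_1 = 8 − 7 = 1, and the invariant factors of ∂_1 are all 1, so H_0 = Z.
  H_1: rank ker ∂_1 − rank ∂_2 = (24 − 7) − 15 = 2, and the invariant factors of ∂_2 are all 1, so H_1 = Z^2.
  H_2: rank ker ∂_2 − rank ∂_3 = (16 − 15) − 0 = 1, and there is no ∂_3, so H_2 = Z.

(K is a triangulation of the torus T^2.)

H_0 ≅ Z,  H_1 ≅ Z^2,  H_2 ≅ Z.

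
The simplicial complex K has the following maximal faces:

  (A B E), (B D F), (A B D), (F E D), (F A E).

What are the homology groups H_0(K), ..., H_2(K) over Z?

Fix the vertex order A < B < D < E < F and write every simplex with vertices in increasing order. Then dim K = 2 and the simplices of K are:

  0-simplices (5): A, B, D, E, F
  1-simplices (10): AB, AD, AE, AF, BD, BE, BF, DE, DF, EF
  2-simplices (5): ABD, ABE, AEF, BDF, DEF

Hence C_0 ≅ Z^5, C_1 ≅ Z^10, C_2 ≅ Z^5.

The boundary map ∂_1: C_1 → C_0 sends each edge [p,q] (with p < q) to q − p. For instance
  ∂AF = F − A.
This gives a 5×10 integer matrix of rank 4; reducing to Smith normal form yields diagonal entries (1,1,1,1).

The boundary map ∂_2: C_2 → C_1 sends each 2-simplex [p,q,r] to [q,r] − [p,r] + [p,q]. For instance
  ∂BDF = DF − BF + BD,
  ∂AEF = EF − AF + AE.
This gives a 10×5 integer matrix of rank 5; reducing to Smith normal form yields diagonal entries (1,1,1,1,1).

Now H_k = ker ∂_k / im ∂_{k+1}, so:

  H_0: rank C_0 − rank ∂_1 = 5 − 4 = 1, and the invariant factors of ∂_1 are all 1, so H_0 = Z.
  H_1: rank ker ∂_1 − rank ∂_2 = (10 − 4) − 5 = 1, and the invariant factors of ∂_2 are all 1, so H_1 = Z.
  H_2: rank ker ∂_2 − rank ∂_3 = (5 − 5) − 0 = 0, and there is no ∂_3, so H_2 = 0.

As a check, the Euler characteristic is 5 − 10 + 5 = 0, which agrees with 1 − 1 + 0 = 0.
(K is a triangulation of the Möbius band.)

H_0 = Z,  H_1 = Z,  H_2 = 0.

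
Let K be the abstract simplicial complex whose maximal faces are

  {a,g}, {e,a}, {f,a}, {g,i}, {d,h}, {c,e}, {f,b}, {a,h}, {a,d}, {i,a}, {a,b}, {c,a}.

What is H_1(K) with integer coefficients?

Take the total order a < b < c < d < e < f < g < h < i on the vertex set. Then K (dimension 1) consists of the simplices:

  0-simplices (9): a, b, c, d, e, f, g, h, i
  1-simplices (12): ab, ac, ad, ae, af, ag, ah, ai, bf, ce, dh, gi

Hence C_0 ≅ Z^9, C_1 ≅ Z^12.

∂_1: C_1 → C_0 is given by ∂[p,q] = [q] − [p]. For instance
  ∂ce = e − c.
This gives a 9×12 integer matrix of rank 8; reducing to Smith normal form yields diagonal entries (1,1,1,1,1,1,1,1).

Reading off H_k = ker ∂_k / im ∂_{k+1}:

  H_1: rank ker ∂_1 − rank ∂_2 = (12 − 8) − 0 = 4, and there is no ∂_2, so H_1 = Z^4.

(K is a triangulation of a wedge of 4 circles.)

H_1 ≅ Z^4.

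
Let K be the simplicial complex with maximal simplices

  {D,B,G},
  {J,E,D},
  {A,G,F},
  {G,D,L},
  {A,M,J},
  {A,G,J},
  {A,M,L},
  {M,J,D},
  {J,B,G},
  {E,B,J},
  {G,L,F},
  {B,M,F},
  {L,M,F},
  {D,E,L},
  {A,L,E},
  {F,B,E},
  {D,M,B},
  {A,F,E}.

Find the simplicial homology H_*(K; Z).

Take the total order A < B < D < E < F < G < J < L < M on the vertex set. Then K (dimension 2) consists of the simplices:

  0-simplices (9): A, B, D, E, F, G, J, L, M
  1-simplices (27): AE, AF, AG, AJ, AL, AM, BD, BE, BF, BG, BJ, BM, DE, DG, DJ, DL, DM, EF, EJ, EL, FG, FL, FM, GJ, GL, JM, LM
  2-simplices (18): AEF, AEL, AFG, AGJ, AJM, ALM, BDG, BDM, BEF, BEJ, BFM, BGJ, DEJ, DEL, DGL, DJM, FGL, FLM

Hence C_0 ≅ Z^9, C_1 ≅ Z^27, C_2 ≅ Z^18.

∂_1: C_1 → C_0 sends each edge [p,q] (with p < q) to q − p. For instance
  ∂EL = L − E.
The resulting 9×27 matrix has rank 8, and its Smith normal form has invariant factors (1,1,1,1,1,1,1,1).

The boundary map ∂_2: C_2 → C_1 maps a triangle to the signed sum of its edges. For instance
  ∂DEL = EL − DL + DE,
  ∂FGL = GL − FL + FG.
As a 27×18 matrix over Z this has rank 18, with invariant factors (1,1,1,1,1,1,1,1,1,1,1,1,1,1,1,1,1,2).

Computing H_k = (kernel of ∂_k) / (image of ∂_{k+1}):

  H_0: rank C_0 − rank ∂_1 = 9 − 8 = 1, and the invariant factors of ∂_1 are all 1, so H_0 = Z.
  H_1: rank ker ∂_1 − rank ∂_2 = (27 − 8) − 18 = 1, and ∂_2 has invariant factor 2 > 1, so H_1 = Z ⊕ Z_2.
  H_2: rank ker ∂_2 − rank ∂_3 = (18 − 18) − 0 = 0, and there is no ∂_3, so H_2 = 0.

H_0 ≅ Z,  H_1 ≅ Z ⊕ Z_2,  H_2 = 0.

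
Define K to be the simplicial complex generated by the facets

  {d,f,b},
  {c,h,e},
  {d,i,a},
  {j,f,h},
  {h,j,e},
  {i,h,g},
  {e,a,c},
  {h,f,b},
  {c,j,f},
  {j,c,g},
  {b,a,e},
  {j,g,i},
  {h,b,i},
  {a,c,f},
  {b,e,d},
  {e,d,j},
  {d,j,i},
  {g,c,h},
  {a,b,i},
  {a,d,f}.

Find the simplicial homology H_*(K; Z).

K has 10 vertices, 30 edges, 20 triangles.
rank ∂_0 = 0, rank ∂_1 = 9 ⇒ b_0 = 10 − 0 − 9 = 1; all invariant factors of ∂_1 are 1 so no torsion. So H_0 = Z.
rank ∂_1 = 9, rank ∂_2 = 20 ⇒ b_1 = 30 − 9 − 20 = 1; ∂_2 has invariant factor(s) [2] giving torsion. So H_1 = Z ⊕ Z_2.
rank ∂_2 = 20, rank ∂_3 = 0 ⇒ b_2 = 20 − 20 − 0 = 0. So H_2 = 0.

H_0 = Z,  H_1 = Z ⊕ Z_2,  H_2 = 0.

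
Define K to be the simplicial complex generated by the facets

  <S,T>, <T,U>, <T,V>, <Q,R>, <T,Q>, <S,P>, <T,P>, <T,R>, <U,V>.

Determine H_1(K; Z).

Take the total order P < Q < R < S < T < U < V on the vertex set. Then K (dimension 1) consists of the simplices:

  0-simplices (7): P, Q, R, S, T, U, V
  1-simplices (9): PS, PT, QR, QT, RT, ST, TU, TV, UV

Hence C_0 ≅ Z^7, C_1 ≅ Z^9.

Boundary ∂_1: C_1 → C_0 maps an edge to its endpoints' difference, ∂[p,q] = q − p. For instance
  ∂RT = T − R.
The 7×9 boundary matrix has rank 6 and Smith normal form diag(1,1,1,1,1,1).

Computing H_k = (kernel of ∂_k) / (image of ∂_{k+1}):

  H_1: rank ker ∂_1 − rank ∂_2 = (9 − 6) − 0 = 3, and there is no ∂_2, so H_1 ≅ Z^3.

H_1 = Z^3.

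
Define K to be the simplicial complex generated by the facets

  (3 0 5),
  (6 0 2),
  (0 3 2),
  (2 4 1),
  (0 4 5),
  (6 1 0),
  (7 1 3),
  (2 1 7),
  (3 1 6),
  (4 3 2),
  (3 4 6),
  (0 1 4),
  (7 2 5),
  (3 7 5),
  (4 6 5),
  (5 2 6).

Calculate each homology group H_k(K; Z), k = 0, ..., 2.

Order the vertices as 0 < 1 < 2 < 3 < 4 < 5 < 6 < 7. Listing each simplex with vertices in this order, K has dimension 2 with simplices:

  0-simplices (8): [0], [1], [2], [3], [4], [5], [6], [7]
  1-simplices (24): (24 of them)
  2-simplices (16): [0,1,4], [0,1,6], [0,2,3], [0,2,6], [0,3,5], [0,4,5], [1,2,4], [1,2,7], [1,3,6], [1,3,7], [2,3,4], [2,5,6], [2,5,7], [3,4,6], [3,5,7], [4,5,6]

so the chain groups are C_0 ≅ Z^8, C_1 ≅ Z^24, C_2 ≅ Z^16.

∂_1: C_1 → C_0 is given by ∂[p,q] = [q] − [p].
This gives a 8×24 integer matrix of rank 7; reducing to Smith normal form yields diagonal entries (1,1,1,1,1,1,1).

The boundary map ∂_2: C_2 → C_1 acts by ∂[p,q,r] = [q,r] − [p,r] + [p,q]. For instance
  ∂[0,4,5] = [4,5] − [0,5] + [0,4],
  ∂[1,3,6] = [3,6] − [1,6] + [1,3].
The resulting 24×16 matrix has rank 15, and its Smith normal form has invariant factors (1,1,1,1,1,1,1,1,1,1,1,1,1,1,1).

Computing H_k = (kernel of ∂_k) / (image of ∂_{k+1}):

  H_0: rank C_0 − rank ∂_1 = 8 − 7 = 1, and the invariant factors of ∂_1 are all 1, so H_0 ≅ Z.
  H_1: rank ker ∂_1 − rank ∂_2 = (24 − 7) − 15 = 2, and the invariant factors of ∂_2 are all 1, so H_1 ≅ Z^2.
  H_2: rank ker ∂_2 − rank ∂_3 = (16 − 15) − 0 = 1, and there is no ∂_3, so H_2 ≅ Z.

As a check, the Euler characteristic is 8 − 24 + 16 = 0, which agrees with 1 − 2 + 1 = 0.
(K is a triangulation of the torus T^2.)

H_0 = Z,  H_1 = Z^2,  H_2 = Z.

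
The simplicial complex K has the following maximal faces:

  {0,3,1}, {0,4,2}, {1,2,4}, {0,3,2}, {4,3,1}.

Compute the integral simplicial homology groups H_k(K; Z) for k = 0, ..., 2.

H_0 ≅ Z,  H_1 ≅ Z,  H_2 = 0.

K has 5 vertices, 10 edges, 5 triangles.
rank ∂_0 = 0, rank ∂_1 = 4 ⇒ b_0 = 5 − 0 − 4 = 1; all invariant factors of ∂_1 are 1 so no torsion. So H_0 = Z.
rank ∂_1 = 4, rank ∂_2 = 5 ⇒ b_1 = 10 − 4 − 5 = 1; all invariant factors of ∂_2 are 1 so no torsion. So H_1 = Z.
rank ∂_2 = 5, rank ∂_3 = 0 ⇒ b_2 = 5 − 5 − 0 = 0. So H_2 = 0.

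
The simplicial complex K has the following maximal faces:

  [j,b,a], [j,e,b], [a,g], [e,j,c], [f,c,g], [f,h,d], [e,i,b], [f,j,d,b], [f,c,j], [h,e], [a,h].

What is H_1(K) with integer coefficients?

H_1 ≅ Z^3.

K has 10 vertices, 22 edges, 11 triangles, 1 3-simplex.
rank ∂_1 = 9, rank ∂_2 = 10 ⇒ b_1 = 22 − 9 − 10 = 3; all invariant factors of ∂_2 are 1 so no torsion. So H_1 = Z^3.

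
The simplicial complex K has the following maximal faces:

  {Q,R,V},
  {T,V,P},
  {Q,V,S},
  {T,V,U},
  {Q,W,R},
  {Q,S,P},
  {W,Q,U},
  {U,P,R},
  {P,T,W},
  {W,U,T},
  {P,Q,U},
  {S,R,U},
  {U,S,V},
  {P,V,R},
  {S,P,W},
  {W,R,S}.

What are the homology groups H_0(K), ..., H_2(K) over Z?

H_0 ≅ Z,  H_1 ≅ Z^2,  H_2 ≅ Z.

Order the vertices as P < Q < R < S < T < U < V < W. Listing each simplex with vertices in this order, K has dimension 2 with simplices:

  0-simplices (8): P, Q, R, S, T, U, V, W
  1-simplices (24): PQ, PR, PS, PT, PU, PV, PW, QR, QS, QU, QV, QW, RS, RU, RV, RW, SU, SV, SW, TU, TV, TW, UV, UW
  2-simplices (16): PQS, PQU, PRU, PRV, PSW, PTV, PTW, QRV, QRW, QSV, QUW, RSU, RSW, SUV, TUV, TUW

Hence C_0 ≅ Z^8, C_1 ≅ Z^24, C_2 ≅ Z^16.

The boundary map ∂_1: C_1 → C_0 maps an edge to its endpoints' difference, ∂[p,q] = q − p. For instance
  ∂QW = W − Q.
This gives a 8×24 integer matrix of rank 7; reducing to Smith normal form yields diagonal entries (1,1,1,1,1,1,1).

∂_2: C_2 → C_1 maps a triangle to the signed sum of its edges. For instance
  ∂PRV = RV − PV + PR,
  ∂PQS = QS − PS + PQ.
The 24×16 boundary matrix has rank 15 and Smith normal form diag(1,1,1,1,1,1,1,1,1,1,1,1,1,1,1).

Computing H_k = (kernel of ∂_k) / (image of ∂_{k+1}):

  H_0: rank C_0 − rank ∂_1 = 8 − 7 = 1, and the invariant factors of ∂_1 are all 1, so H_0 ≅ Z.
  H_1: rank ker ∂_1 − rank ∂_2 = (24 − 7) − 15 = 2, and the invariant factors of ∂_2 are all 1, so H_1 ≅ Z^2.
  H_2: rank ker ∂_2 − rank ∂_3 = (16 − 15) − 0 = 1, and there is no ∂_3, so H_2 ≅ Z.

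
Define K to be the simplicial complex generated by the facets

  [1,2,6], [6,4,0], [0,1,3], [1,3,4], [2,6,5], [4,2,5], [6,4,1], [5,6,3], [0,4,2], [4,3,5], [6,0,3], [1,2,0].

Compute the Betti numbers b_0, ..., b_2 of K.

b_0 = 1, b_1 = 0, b_2 = 0.

Fix the vertex order 0 < 1 < 2 < 3 < 4 < 5 < 6 and write every simplex with vertices in increasing order. Then dim K = 2 and the simplices of K are:

  0-simplices (7): [0], [1], [2], [3], [4], [5], [6]
  1-simplices (18): [0,1], [0,2], [0,3], [0,4], [0,6], [1,2], [1,3], [1,4], [1,6], [2,4], [2,5], [2,6], [3,4], [3,5], [3,6], [4,5], [4,6], [5,6]
  2-simplices (12): [0,1,2], [0,1,3], [0,2,4], [0,3,6], [0,4,6], [1,2,6], [1,3,4], [1,4,6], [2,4,5], [2,5,6], [3,4,5], [3,5,6]

so the chain groups are C_0 ≅ Z^7, C_1 ≅ Z^18, C_2 ≅ Z^12.

The boundary map ∂_1: C_1 → C_0 sends each edge [p,q] (with p < q) to q − p.
The 7×18 boundary matrix has rank 6 and Smith normal form diag(1,1,1,1,1,1).

The boundary map ∂_2: C_2 → C_1 sends each 2-simplex [p,q,r] to [q,r] − [p,r] + [p,q]. For instance
  ∂[0,1,2] = [1,2] − [0,2] + [0,1],
  ∂[1,4,6] = [4,6] − [1,6] + [1,4].
The 18×12 boundary matrix has rank 12 and Smith normal form diag(1,1,1,1,1,1,1,1,1,1,1,2).

From H_k ≅ ker(∂_k) / im(∂_{k+1}) we obtain:

  H_0: rank C_0 − rank ∂_1 = 7 − 6 = 1, and the invariant factors of ∂_1 are all 1, so H_0 = Z.
  H_1: rank ker ∂_1 − rank ∂_2 = (18 − 6) − 12 = 0, and ∂_2 has invariant factor 2 > 1, so H_1 = Z/2.
  H_2: rank ker ∂_2 − rank ∂_3 = (12 − 12) − 0 = 0, and there is no ∂_3, so H_2 = 0.

Hence the Betti numbers are b_0 = 1, b_1 = 0, b_2 = 0.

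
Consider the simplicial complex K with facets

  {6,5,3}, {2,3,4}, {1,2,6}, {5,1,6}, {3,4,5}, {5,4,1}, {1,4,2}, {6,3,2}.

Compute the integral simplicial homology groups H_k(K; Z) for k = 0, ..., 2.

H_0 ≅ Z,  H_1 = 0,  H_2 ≅ Z.

Order the vertices as 1 < 2 < 3 < 4 < 5 < 6. Listing each simplex with vertices in this order, K has dimension 2 with simplices:

  0-simplices (6): [1], [2], [3], [4], [5], [6]
  1-simplices (12): [1,2], [1,4], [1,5], [1,6], [2,3], [2,4], [2,6], [3,4], [3,5], [3,6], [4,5], [5,6]
  2-simplices (8): [1,2,4], [1,2,6], [1,4,5], [1,5,6], [2,3,4], [2,3,6], [3,4,5], [3,5,6]

Hence C_0 ≅ Z^6, C_1 ≅ Z^12, C_2 ≅ Z^8.

∂_1: C_1 → C_0 maps an edge to its endpoints' difference, ∂[p,q] = q − p. For instance
  ∂[2,4] = [4] − [2].
The resulting 6×12 matrix has rank 5, and its Smith normal form has invariant factors (1,1,1,1,1).

∂_2: C_2 → C_1 acts by ∂[p,q,r] = [q,r] − [p,r] + [p,q]. For instance
  ∂[1,5,6] = [5,6] − [1,6] + [1,5],
  ∂[2,3,6] = [3,6] − [2,6] + [2,3].
The 12×8 boundary matrix has rank 7 and Smith normal form diag(1,1,1,1,1,1,1).

From H_k ≅ ker(∂_k) / im(∂_{k+1}) we obtain:

  H_0: rank C_0 − rank ∂_1 = 6 − 5 = 1, and the invariant factors of ∂_1 are all 1, so H_0 ≅ Z.
  H_1: rank ker ∂_1 − rank ∂_2 = (12 − 5) − 7 = 0, and the invariant factors of ∂_2 are all 1, so H_1 ≅ 0.
  H_2: rank ker ∂_2 − rank ∂_3 = (8 − 7) − 0 = 1, and there is no ∂_3, so H_2 ≅ Z.

As a check, the Euler characteristic is 6 − 12 + 8 = 2, which agrees with 1 − 0 + 1 = 2.
(K is a triangulation of the 2-sphere S^2.)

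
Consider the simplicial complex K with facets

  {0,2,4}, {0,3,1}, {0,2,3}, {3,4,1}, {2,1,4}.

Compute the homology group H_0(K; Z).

Order the vertices as 0 < 1 < 2 < 3 < 4. Listing each simplex with vertices in this order, K has dimension 2 with simplices:

  0-simplices (5): [0], [1], [2], [3], [4]
  1-simplices (10): [0,1], [0,2], [0,3], [0,4], [1,2], [1,3], [1,4], [2,3], [2,4], [3,4]
  2-simplices (5): [0,1,3], [0,2,3], [0,2,4], [1,2,4], [1,3,4]

so the chain groups are C_0 ≅ Z^5, C_1 ≅ Z^10, C_2 ≅ Z^5.

The boundary map ∂_1: C_1 → C_0 sends each edge [p,q] (with p < q) to q − p.
This gives a 5×10 integer matrix of rank 4; reducing to Smith normal form yields diagonal entries (1,1,1,1).

The boundary map ∂_2: C_2 → C_1 acts by ∂[p,q,r] = [q,r] − [p,r] + [p,q]. For instance
  ∂[0,2,4] = [2,4] − [0,4] + [0,2],
  ∂[1,2,4] = [2,4] − [1,4] + [1,2].
The 10×5 boundary matrix has rank 5 and Smith normal form diag(1,1,1,1,1).

Reading off H_k = ker ∂_k / im ∂_{k+1}:

  H_0: rank C_0 − rank ∂_1 = 5 − 4 = 1, and the invariant factors of ∂_1 are all 1, so H_0 ≅ Z.

H_0 ≅ Z.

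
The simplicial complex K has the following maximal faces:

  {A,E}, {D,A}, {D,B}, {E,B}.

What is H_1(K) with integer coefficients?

H_1 = Z.

We work with the vertex ordering A < B < D < E. The simplices of K, each written with vertices in increasing order, are:

  0-simplices (4): A, B, D, E
  1-simplices (4): AD, AE, BD, BE

so the chain groups are C_0 ≅ Z^4, C_1 ≅ Z^4.

∂_1: C_1 → C_0 maps an edge to its endpoints' difference, ∂[p,q] = q − p.
This gives a 4×4 integer matrix of rank 3; reducing to Smith normal form yields diagonal entries (1,1,1).

Computing H_k = (kernel of ∂_k) / (image of ∂_{k+1}):

  H_1: rank ker ∂_1 − rank ∂_2 = (4 − 3) − 0 = 1, and there is no ∂_2, so H_1 ≅ Z.

(K is a triangulation of the circle S^1.)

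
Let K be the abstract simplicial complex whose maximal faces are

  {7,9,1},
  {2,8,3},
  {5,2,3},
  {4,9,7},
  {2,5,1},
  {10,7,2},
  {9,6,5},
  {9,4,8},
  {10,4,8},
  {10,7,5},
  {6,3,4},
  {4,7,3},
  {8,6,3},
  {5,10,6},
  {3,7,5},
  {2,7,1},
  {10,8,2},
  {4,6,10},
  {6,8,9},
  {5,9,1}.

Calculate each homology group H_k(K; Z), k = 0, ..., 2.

We work with the vertex ordering 1 < 2 < 3 < 4 < 5 < 6 < 7 < 8 < 9 < 10. The simplices of K, each written with vertices in increasing order, are:

  0-simplices (10): [1], [2], [3], [4], [5], [6], [7], [8], [9], [10]
  1-simplices (30): (30 of them)
  2-simplices (20): (20 of them)

so the chain groups are C_0 ≅ Z^10, C_1 ≅ Z^30, C_2 ≅ Z^20.

Boundary ∂_1: C_1 → C_0 sends each edge [p,q] (with p < q) to q − p. For instance
  ∂[1,9] = [9] − [1].
The resulting 10×30 matrix has rank 9, and its Smith normal form has invariant factors (1,1,1,1,1,1,1,1,1).

∂_2: C_2 → C_1 maps a triangle to the signed sum of its edges. For instance
  ∂[4,8,9] = [8,9] − [4,9] + [4,8],
  ∂[2,3,5] = [3,5] − [2,5] + [2,3].
The resulting 30×20 matrix has rank 20, and its Smith normal form has invariant factors (1,1,1,1,1,1,1,1,1,1,1,1,1,1,1,1,1,1,1,2).

From H_k ≅ ker(∂_k) / im(∂_{k+1}) we obtain:

  H_0: rank C_0 − rank ∂_1 = 10 − 9 = 1, and the invariant factors of ∂_1 are all 1, so H_0 ≅ Z.
  H_1: rank ker ∂_1 − rank ∂_2 = (30 − 9) − 20 = 1, and ∂_2 has invariant factor 2 > 1, so H_1 ≅ Z × Z/2.
  H_2: rank ker ∂_2 − rank ∂_3 = (20 − 20) − 0 = 0, and there is no ∂_3, so H_2 ≅ 0.

As a check, the Euler characteristic is 10 − 30 + 20 = 0, which agrees with 1 − 1 + 0 = 0.
(K is a triangulation of the Klein bottle.)

H_0 ≅ Z,  H_1 ≅ Z × Z/2,  H_2 = 0.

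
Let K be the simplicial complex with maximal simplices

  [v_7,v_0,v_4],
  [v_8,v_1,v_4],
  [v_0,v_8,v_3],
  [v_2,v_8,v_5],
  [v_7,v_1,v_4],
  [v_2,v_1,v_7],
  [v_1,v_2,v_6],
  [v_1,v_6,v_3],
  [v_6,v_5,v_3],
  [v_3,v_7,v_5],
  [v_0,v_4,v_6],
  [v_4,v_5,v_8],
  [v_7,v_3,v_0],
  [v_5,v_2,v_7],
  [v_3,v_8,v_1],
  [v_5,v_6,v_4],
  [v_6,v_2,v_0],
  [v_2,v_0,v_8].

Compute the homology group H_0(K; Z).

H_0 = Z.

Take the total order v_0 < v_1 < v_2 < v_3 < v_4 < v_5 < v_6 < v_7 < v_8 on the vertex set. Then K (dimension 2) consists of the simplices:

  0-simplices (9): [v_0], [v_1], [v_2], [v_3], [v_4], [v_5], [v_6], [v_7], [v_8]
  1-simplices (27): (27 of them)
  2-simplices (18): (18 of them)

giving chain groups C_0 ≅ Z^9, C_1 ≅ Z^27, C_2 ≅ Z^18.

The boundary map ∂_1: C_1 → C_0 maps an edge to its endpoints' difference, ∂[p,q] = q − p.
The resulting 9×27 matrix has rank 8, and its Smith normal form has invariant factors (1,1,1,1,1,1,1,1).

Boundary ∂_2: C_2 → C_1 maps a triangle to the signed sum of its edges. For instance
  ∂[v_1,v_4,v_8] = [v_4,v_8] − [v_1,v_8] + [v_1,v_4],
  ∂[v_1,v_2,v_7] = [v_2,v_7] − [v_1,v_7] + [v_1,v_2].
The resulting 27×18 matrix has rank 17, and its Smith normal form has invariant factors (1,1,1,1,1,1,1,1,1,1,1,1,1,1,1,1,1).

From H_k ≅ ker(∂_k) / im(∂_{k+1}) we obtain:

  H_0: rank C_0 − rank ∂_1 = 9 − 8 = 1, and the invariant factors of ∂_1 are all 1, so H_0 ≅ Z.

(K is a triangulation of the torus T^2.)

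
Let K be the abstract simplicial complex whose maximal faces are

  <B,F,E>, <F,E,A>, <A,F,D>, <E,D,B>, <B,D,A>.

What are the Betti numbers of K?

Order the vertices as A < B < D < E < F. Listing each simplex with vertices in this order, K has dimension 2 with simplices:

  0-simplices (5): A, B, D, E, F
  1-simplices (10): AB, AD, AE, AF, BD, BE, BF, DE, DF, EF
  2-simplices (5): ABD, ADF, AEF, BDE, BEF

giving chain groups C_0 ≅ Z^5, C_1 ≅ Z^10, C_2 ≅ Z^5.

The boundary map ∂_1: C_1 → C_0 maps an edge to its endpoints' difference, ∂[p,q] = q − p.
The resulting 5×10 matrix has rank 4, and its Smith normal form has invariant factors (1,1,1,1).

Boundary ∂_2: C_2 → C_1 maps a triangle to the signed sum of its edges. For instance
  ∂ABD = BD − AD + AB,
  ∂BEF = EF − BF + BE.
This gives a 10×5 integer matrix of rank 5; reducing to Smith normal form yields diagonal entries (1,1,1,1,1).

From H_k ≅ ker(∂_k) / im(∂_{k+1}) we obtain:

  H_0: rank C_0 − rank ∂_1 = 5 − 4 = 1, and the invariant factors of ∂_1 are all 1, so H_0 ≅ Z.
  H_1: rank ker ∂_1 − rank ∂_2 = (10 − 4) − 5 = 1, and the invariant factors of ∂_2 are all 1, so H_1 ≅ Z.
  H_2: rank ker ∂_2 − rank ∂_3 = (5 − 5) − 0 = 0, and there is no ∂_3, so H_2 ≅ 0.

Hence the Betti numbers are b_0 = 1, b_1 = 1, b_2 = 0.

b_0 = 1, b_1 = 1, b_2 = 0.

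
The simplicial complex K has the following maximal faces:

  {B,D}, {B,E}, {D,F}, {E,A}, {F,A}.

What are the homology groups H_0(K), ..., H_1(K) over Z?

H_0 ≅ Z,  H_1 ≅ Z.

We work with the vertex ordering A < B < D < E < F. The simplices of K, each written with vertices in increasing order, are:

  0-simplices (5): A, B, D, E, F
  1-simplices (5): AE, AF, BD, BE, DF

giving chain groups C_0 ≅ Z^5, C_1 ≅ Z^5.

Boundary ∂_1: C_1 → C_0 maps an edge to its endpoints' difference, ∂[p,q] = q − p.
This gives a 5×5 integer matrix of rank 4; reducing to Smith normal form yields diagonal entries (1,1,1,1).

Computing H_k = (kernel of ∂_k) / (image of ∂_{k+1}):

  H_0: rank C_0 − rank ∂_1 = 5 − 4 = 1, and the invariant factors of ∂_1 are all 1, so H_0 ≅ Z.
  H_1: rank ker ∂_1 − rank ∂_2 = (5 − 4) − 0 = 1, and there is no ∂_2, so H_1 ≅ Z.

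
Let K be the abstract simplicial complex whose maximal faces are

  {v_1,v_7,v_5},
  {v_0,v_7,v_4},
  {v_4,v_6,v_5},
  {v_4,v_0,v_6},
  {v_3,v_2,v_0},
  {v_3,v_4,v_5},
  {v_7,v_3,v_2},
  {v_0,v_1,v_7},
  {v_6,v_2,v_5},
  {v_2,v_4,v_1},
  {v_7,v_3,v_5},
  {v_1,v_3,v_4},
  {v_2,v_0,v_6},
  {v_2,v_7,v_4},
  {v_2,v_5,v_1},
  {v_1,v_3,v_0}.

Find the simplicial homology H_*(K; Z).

H_0 = Z,  H_1 = Z^2,  H_2 = Z.

Fix the vertex order v_0 < v_1 < v_2 < v_3 < v_4 < v_5 < v_6 < v_7 and write every simplex with vertices in increasing order. Then dim K = 2 and the simplices of K are:

  0-simplices (8): [v_0], [v_1], [v_2], [v_3], [v_4], [v_5], [v_6], [v_7]
  1-simplices (24): (24 of them)
  2-simplices (16): (16 of them)

giving chain groups C_0 ≅ Z^8, C_1 ≅ Z^24, C_2 ≅ Z^16.

∂_1: C_1 → C_0 maps an edge to its endpoints' difference, ∂[p,q] = q − p.
The 8×24 boundary matrix has rank 7 and Smith normal form diag(1,1,1,1,1,1,1).

∂_2: C_2 → C_1 maps a triangle to the signed sum of its edges. For instance
  ∂[v_0,v_4,v_6] = [v_4,v_6] − [v_0,v_6] + [v_0,v_4],
  ∂[v_0,v_1,v_3] = [v_1,v_3] − [v_0,v_3] + [v_0,v_1].
The 24×16 boundary matrix has rank 15 and Smith normal form diag(1,1,1,1,1,1,1,1,1,1,1,1,1,1,1).

Reading off H_k = ker ∂_k / im ∂_{k+1}:

  H_0: rank C_0 − rank ∂_1 = 8 − 7 = 1, and the invariant factors of ∂_1 are all 1, so H_0 ≅ Z.
  H_1: rank ker ∂_1 − rank ∂_2 = (24 − 7) − 15 = 2, and the invariant factors of ∂_2 are all 1, so H_1 ≅ Z^2.
  H_2: rank ker ∂_2 − rank ∂_3 = (16 − 15) − 0 = 1, and there is no ∂_3, so H_2 ≅ Z.

As a check, the Euler characteristic is 8 − 24 + 16 = 0, which agrees with 1 − 2 + 1 = 0.
(K is a triangulation of the torus T^2.)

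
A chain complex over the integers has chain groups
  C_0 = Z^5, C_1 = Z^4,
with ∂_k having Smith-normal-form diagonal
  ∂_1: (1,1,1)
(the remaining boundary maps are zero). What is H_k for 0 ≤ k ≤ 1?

H_0: b_0 = 5 − 0 − 3 = 2; torsion from ∂_1 factors > 1: none. So H_0 ≅ Z^2.
H_1: b_1 = 4 − 3 − 0 = 1; torsion from ∂_2 factors > 1: none. So H_1 ≅ Z.

H_0 ≅ Z^2,  H_1 ≅ Z.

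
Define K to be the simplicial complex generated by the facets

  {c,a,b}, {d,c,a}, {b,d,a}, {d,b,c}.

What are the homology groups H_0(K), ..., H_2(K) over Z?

We work with the vertex ordering a < b < c < d. The simplices of K, each written with vertices in increasing order, are:

  0-simplices (4): a, b, c, d
  1-simplices (6): ab, ac, ad, bc, bd, cd
  2-simplices (4): abc, abd, acd, bcd

giving chain groups C_0 ≅ Z^4, C_1 ≅ Z^6, C_2 ≅ Z^4.

∂_1: C_1 → C_0 sends each edge [p,q] (with p < q) to q − p.
This gives a 4×6 integer matrix of rank 3; reducing to Smith normal form yields diagonal entries (1,1,1).

The boundary map ∂_2: C_2 → C_1 sends each 2-simplex [p,q,r] to [q,r] − [p,r] + [p,q]. For instance
  ∂bcd = cd − bd + bc,
  ∂abd = bd − ad + ab.
This gives a 6×4 integer matrix of rank 3; reducing to Smith normal form yields diagonal entries (1,1,1).

Reading off H_k = ker ∂_k / im ∂_{k+1}:

  H_0: rank C_0 − rank ∂_1 = 4 − 3 = 1, and the invariant factors of ∂_1 are all 1, so H_0 ≅ Z.
  H_1: rank ker ∂_1 − rank ∂_2 = (6 − 3) − 3 = 0, and the invariant factors of ∂_2 are all 1, so H_1 ≅ 0.
  H_2: rank ker ∂_2 − rank ∂_3 = (4 − 3) − 0 = 1, and there is no ∂_3, so H_2 ≅ Z.

(K is a triangulation of the 2-sphere S^2.)

H_0 = Z,  H_1 = 0,  H_2 = Z.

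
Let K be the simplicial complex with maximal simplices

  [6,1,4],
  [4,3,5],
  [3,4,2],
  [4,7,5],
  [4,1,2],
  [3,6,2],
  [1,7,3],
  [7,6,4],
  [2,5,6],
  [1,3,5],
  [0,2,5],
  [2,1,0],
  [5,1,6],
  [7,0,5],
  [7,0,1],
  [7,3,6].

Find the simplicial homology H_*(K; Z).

H_0 = Z,  H_1 = Z^2,  H_2 = Z.

We work with the vertex ordering 0 < 1 < 2 < 3 < 4 < 5 < 6 < 7. The simplices of K, each written with vertices in increasing order, are:

  0-simplices (8): [0], [1], [2], [3], [4], [5], [6], [7]
  1-simplices (24): (24 of them)
  2-simplices (16): [0,1,2], [0,1,7], [0,2,5], [0,5,7], [1,2,4], [1,3,5], [1,3,7], [1,4,6], [1,5,6], [2,3,4], [2,3,6], [2,5,6], [3,4,5], [3,6,7], [4,5,7], [4,6,7]

so the chain groups are C_0 ≅ Z^8, C_1 ≅ Z^24, C_2 ≅ Z^16.

∂_1: C_1 → C_0 is given by ∂[p,q] = [q] − [p]. For instance
  ∂[3,5] = [5] − [3].
This gives a 8×24 integer matrix of rank 7; reducing to Smith normal form yields diagonal entries (1,1,1,1,1,1,1).

Boundary ∂_2: C_2 → C_1 acts by ∂[p,q,r] = [q,r] − [p,r] + [p,q]. For instance
  ∂[3,4,5] = [4,5] − [3,5] + [3,4],
  ∂[2,3,6] = [3,6] − [2,6] + [2,3].
This gives a 24×16 integer matrix of rank 15; reducing to Smith normal form yields diagonal entries (1,1,1,1,1,1,1,1,1,1,1,1,1,1,1).

Computing H_k = (kernel of ∂_k) / (image of ∂_{k+1}):

  H_0: rank C_0 − rank ∂_1 = 8 − 7 = 1, and the invariant factors of ∂_1 are all 1, so H_0 = Z.
  H_1: rank ker ∂_1 − rank ∂_2 = (24 − 7) − 15 = 2, and the invariant factors of ∂_2 are all 1, so H_1 = Z^2.
  H_2: rank ker ∂_2 − rank ∂_3 = (16 − 15) − 0 = 1, and there is no ∂_3, so H_2 = Z.

As a check, the Euler characteristic is 8 − 24 + 16 = 0, which agrees with 1 − 2 + 1 = 0.
(K is a triangulation of the torus T^2.)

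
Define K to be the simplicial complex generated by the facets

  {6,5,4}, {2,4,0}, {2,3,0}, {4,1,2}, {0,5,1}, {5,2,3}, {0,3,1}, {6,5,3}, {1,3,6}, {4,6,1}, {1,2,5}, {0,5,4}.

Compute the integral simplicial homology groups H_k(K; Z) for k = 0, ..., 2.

H_0 = Z,  H_1 = Z_2,  H_2 = 0.

Take the total order 0 < 1 < 2 < 3 < 4 < 5 < 6 on the vertex set. Then K (dimension 2) consists of the simplices:

  0-simplices (7): [0], [1], [2], [3], [4], [5], [6]
  1-simplices (18): [0,1], [0,2], [0,3], [0,4], [0,5], [1,2], [1,3], [1,4], [1,5], [1,6], [2,3], [2,4], [2,5], [3,5], [3,6], [4,5], [4,6], [5,6]
  2-simplices (12): [0,1,3], [0,1,5], [0,2,3], [0,2,4], [0,4,5], [1,2,4], [1,2,5], [1,3,6], [1,4,6], [2,3,5], [3,5,6], [4,5,6]

so the chain groups are C_0 ≅ Z^7, C_1 ≅ Z^18, C_2 ≅ Z^12.

The boundary map ∂_1: C_1 → C_0 maps an edge to its endpoints' difference, ∂[p,q] = q − p. For instance
  ∂[1,3] = [3] − [1].
The 7×18 boundary matrix has rank 6 and Smith normal form diag(1,1,1,1,1,1).

The boundary map ∂_2: C_2 → C_1 maps a triangle to the signed sum of its edges. For instance
  ∂[1,2,4] = [2,4] − [1,4] + [1,2],
  ∂[0,1,5] = [1,5] − [0,5] + [0,1].
The 18×12 boundary matrix has rank 12 and Smith normal form diag(1,1,1,1,1,1,1,1,1,1,1,2).

From H_k ≅ ker(∂_k) / im(∂_{k+1}) we obtain:

  H_0: rank C_0 − rank ∂_1 = 7 − 6 = 1, and the invariant factors of ∂_1 are all 1, so H_0 = Z.
  H_1: rank ker ∂_1 − rank ∂_2 = (18 − 6) − 12 = 0, and ∂_2 has invariant factor 2 > 1, so H_1 = Z_2.
  H_2: rank ker ∂_2 − rank ∂_3 = (12 − 12) − 0 = 0, and there is no ∂_3, so H_2 = 0.

As a check, the Euler characteristic is 7 − 18 + 12 = 1, which agrees with 1 − 0 + 0 = 1.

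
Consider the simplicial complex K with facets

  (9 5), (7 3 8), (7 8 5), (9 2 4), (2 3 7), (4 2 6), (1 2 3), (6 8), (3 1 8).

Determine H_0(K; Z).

Order the vertices as 1 < 2 < 3 < 4 < 5 < 6 < 7 < 8 < 9. Listing each simplex with vertices in this order, K has dimension 2 with simplices:

  0-simplices (9): [1], [2], [3], [4], [5], [6], [7], [8], [9]
  1-simplices (17): [1,2], [1,3], [1,8], [2,3], [2,4], [2,6], [2,7], [2,9], [3,7], [3,8], [4,6], [4,9], [5,7], [5,8], [5,9], [6,8], [7,8]
  2-simplices (7): [1,2,3], [1,3,8], [2,3,7], [2,4,6], [2,4,9], [3,7,8], [5,7,8]

Hence C_0 ≅ Z^9, C_1 ≅ Z^17, C_2 ≅ Z^7.

∂_1: C_1 → C_0 is given by ∂[p,q] = [q] − [p].
The 9×17 boundary matrix has rank 8 and Smith normal form diag(1,1,1,1,1,1,1,1).

Boundary ∂_2: C_2 → C_1 acts by ∂[p,q,r] = [q,r] − [p,r] + [p,q]. For instance
  ∂[3,7,8] = [7,8] − [3,8] + [3,7],
  ∂[2,4,6] = [4,6] − [2,6] + [2,4].
This gives a 17×7 integer matrix of rank 7; reducing to Smith normal form yields diagonal entries (1,1,1,1,1,1,1).

From H_k ≅ ker(∂_k) / im(∂_{k+1}) we obtain:

  H_0: rank C_0 − rank ∂_1 = 9 − 8 = 1, and the invariant factors of ∂_1 are all 1, so H_0 = Z.

H_0 = Z.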